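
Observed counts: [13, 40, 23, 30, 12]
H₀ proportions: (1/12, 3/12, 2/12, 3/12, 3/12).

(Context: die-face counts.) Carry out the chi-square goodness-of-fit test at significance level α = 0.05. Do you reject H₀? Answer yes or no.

reject H₀: yes

n = 118; E_i = n·p_i = [9.83, 29.50, 19.67, 29.50, 29.50]
χ² = (13−9.83)²/9.83 + (40−29.50)²/29.50 + (23−19.67)²/19.67 + (30−29.50)²/29.50 + (12−29.50)²/29.50 = 15.7119
df = 4
p-value (upper-tail) = 0.00343
At α=0.05: p < α → reject H₀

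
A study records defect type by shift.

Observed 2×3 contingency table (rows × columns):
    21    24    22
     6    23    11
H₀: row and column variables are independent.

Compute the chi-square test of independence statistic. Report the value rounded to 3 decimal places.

test statistic = 5.562

Row totals [67, 40], col totals [27, 47, 33], n=107
χ² = (21−16.91)²/16.91 + (24−29.43)²/29.43 + (22−20.66)²/20.66 + (6−10.09)²/10.09 + (23−17.57)²/17.57 + (11−12.34)²/12.34 = 5.5624
df = 2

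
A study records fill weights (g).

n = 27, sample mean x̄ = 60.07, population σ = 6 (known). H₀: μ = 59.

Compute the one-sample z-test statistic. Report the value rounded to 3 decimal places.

test statistic = 0.927

SE = σ/√n = 6/√27 = 1.1547
z = (x̄−μ₀)/SE = (60.07−59)/1.1547 = 0.9266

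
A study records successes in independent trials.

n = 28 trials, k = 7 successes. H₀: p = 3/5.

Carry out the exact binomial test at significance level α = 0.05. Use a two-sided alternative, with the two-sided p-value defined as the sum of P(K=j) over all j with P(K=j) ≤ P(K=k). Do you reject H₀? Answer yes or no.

reject H₀: yes

Exact binomial: n=28, k=7, p₀=3/5=0.6000
P(X=j) = C(n,j)·p₀^j·(1−p₀)^(n−j); p = Σ P(X=j) over j with P(X=j) ≤ P(X=7)
p-value (two-sided) = 0.00030
At α=0.05: p < α → reject H₀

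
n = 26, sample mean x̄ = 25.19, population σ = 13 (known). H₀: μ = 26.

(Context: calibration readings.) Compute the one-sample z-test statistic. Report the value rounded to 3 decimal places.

SE = σ/√n = 13/√26 = 2.5495
z = (x̄−μ₀)/SE = (25.19−26)/2.5495 = -0.3177

test statistic = -0.318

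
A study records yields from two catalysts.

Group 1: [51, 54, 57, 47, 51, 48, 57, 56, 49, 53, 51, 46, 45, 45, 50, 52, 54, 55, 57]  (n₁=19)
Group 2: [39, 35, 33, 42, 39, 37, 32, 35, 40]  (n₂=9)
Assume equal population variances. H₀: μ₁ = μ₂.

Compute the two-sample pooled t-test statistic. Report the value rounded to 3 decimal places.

x̄₁=51.474, s₁=4.047, n₁=19
x̄₂=36.889, s₂=3.371, n₂=9
s_p² = [18·4.047² + 8·3.371²]/26 = 14.8318
SE = √(s_p²·(1/19+1/9)) = 1.5584
t = (51.474−36.889)/1.5584 = 9.3589
df = 26

test statistic = 9.359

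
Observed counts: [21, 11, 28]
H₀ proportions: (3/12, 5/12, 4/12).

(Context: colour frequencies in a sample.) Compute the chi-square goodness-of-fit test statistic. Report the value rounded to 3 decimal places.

test statistic = 13.440

n = 60; E_i = n·p_i = [15.00, 25.00, 20.00]
χ² = (21−15.00)²/15.00 + (11−25.00)²/25.00 + (28−20.00)²/20.00 = 13.4400
df = 2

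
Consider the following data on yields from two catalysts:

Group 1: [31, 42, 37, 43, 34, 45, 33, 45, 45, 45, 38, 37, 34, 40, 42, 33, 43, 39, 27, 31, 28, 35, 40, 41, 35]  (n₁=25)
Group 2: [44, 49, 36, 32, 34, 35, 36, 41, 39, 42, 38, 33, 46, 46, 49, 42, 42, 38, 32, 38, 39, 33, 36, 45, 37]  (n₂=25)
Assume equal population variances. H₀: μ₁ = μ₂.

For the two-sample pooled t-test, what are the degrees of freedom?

df = n₁ + n₂ − 2 = 25 + 25 − 2 = 48

degrees of freedom = 48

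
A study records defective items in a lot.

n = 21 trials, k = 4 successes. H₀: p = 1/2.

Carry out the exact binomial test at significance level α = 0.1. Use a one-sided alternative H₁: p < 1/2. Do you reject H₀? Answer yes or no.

Exact binomial: n=21, k=4, p₀=1/2=0.5000
P(X≤4) from Σ C(n,i)·p₀^i·(1−p₀)^(n−i)
p-value (one-sided, H₁ less) = 0.00360
At α=0.1: p < α → reject H₀

reject H₀: yes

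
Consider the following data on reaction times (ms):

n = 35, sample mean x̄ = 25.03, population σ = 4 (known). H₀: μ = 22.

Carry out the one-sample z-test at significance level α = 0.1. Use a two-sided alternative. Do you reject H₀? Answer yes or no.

SE = σ/√n = 4/√35 = 0.6761
z = (x̄−μ₀)/SE = (25.03−22)/0.6761 = 4.4814
p-value (two-sided) = 0.00001
At α=0.1: p < α → reject H₀

reject H₀: yes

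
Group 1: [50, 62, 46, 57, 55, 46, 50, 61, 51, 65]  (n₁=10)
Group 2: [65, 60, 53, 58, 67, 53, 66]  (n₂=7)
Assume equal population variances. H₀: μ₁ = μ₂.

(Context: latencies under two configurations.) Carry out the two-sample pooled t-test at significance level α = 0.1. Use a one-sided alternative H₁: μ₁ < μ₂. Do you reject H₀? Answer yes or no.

reject H₀: yes

x̄₁=54.300, s₁=6.767, n₁=10
x̄₂=60.286, s₂=5.936, n₂=7
s_p² = [9·6.767² + 6·5.936²]/15 = 41.5686
SE = √(s_p²·(1/10+1/7)) = 3.1773
t = (54.300−60.286)/3.1773 = -1.8839
df = 15
p-value (one-sided, H₁ less) = 0.03956
At α=0.1: p < α → reject H₀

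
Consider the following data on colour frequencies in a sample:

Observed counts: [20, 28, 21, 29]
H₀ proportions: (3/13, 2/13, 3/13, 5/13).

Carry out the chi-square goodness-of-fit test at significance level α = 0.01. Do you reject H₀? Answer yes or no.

n = 98; E_i = n·p_i = [22.62, 15.08, 22.62, 37.69]
χ² = (20−22.62)²/22.62 + (28−15.08)²/15.08 + (21−22.62)²/22.62 + (29−37.69)²/37.69 = 13.4993
df = 3
p-value (upper-tail) = 0.00367
At α=0.01: p < α → reject H₀

reject H₀: yes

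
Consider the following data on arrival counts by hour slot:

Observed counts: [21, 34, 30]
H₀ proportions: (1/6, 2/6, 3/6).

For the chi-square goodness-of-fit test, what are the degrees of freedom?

df = k − 1 = 3 − 1 = 2

degrees of freedom = 2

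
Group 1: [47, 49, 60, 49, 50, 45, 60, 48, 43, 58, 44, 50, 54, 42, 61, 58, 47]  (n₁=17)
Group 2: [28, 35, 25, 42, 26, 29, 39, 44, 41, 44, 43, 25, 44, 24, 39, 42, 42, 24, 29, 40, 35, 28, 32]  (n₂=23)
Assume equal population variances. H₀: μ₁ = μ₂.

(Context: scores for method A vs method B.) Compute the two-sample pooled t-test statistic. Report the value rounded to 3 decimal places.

test statistic = 7.123

x̄₁=50.882, s₁=6.373, n₁=17
x̄₂=34.783, s₂=7.531, n₂=23
s_p² = [16·6.373² + 22·7.531²]/38 = 49.9389
SE = √(s_p²·(1/17+1/23)) = 2.2603
t = (50.882−34.783)/2.2603 = 7.1229
df = 38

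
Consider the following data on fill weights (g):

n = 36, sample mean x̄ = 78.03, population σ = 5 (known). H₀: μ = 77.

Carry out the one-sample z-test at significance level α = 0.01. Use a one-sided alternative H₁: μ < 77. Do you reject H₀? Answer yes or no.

SE = σ/√n = 5/√36 = 0.8333
z = (x̄−μ₀)/SE = (78.03−77)/0.8333 = 1.2360
p-value (one-sided, H₁ less) = 0.89177
At α=0.01: p ≥ α → fail to reject H₀

reject H₀: no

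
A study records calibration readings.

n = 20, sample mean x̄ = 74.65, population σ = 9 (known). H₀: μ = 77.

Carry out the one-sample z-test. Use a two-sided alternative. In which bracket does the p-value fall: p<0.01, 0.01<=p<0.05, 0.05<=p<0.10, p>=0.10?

p-value bracket: p>=0.10

SE = σ/√n = 9/√20 = 2.0125
z = (x̄−μ₀)/SE = (74.65−77)/2.0125 = -1.1677
p-value (two-sided) = 0.24292
→ bracket: p>=0.10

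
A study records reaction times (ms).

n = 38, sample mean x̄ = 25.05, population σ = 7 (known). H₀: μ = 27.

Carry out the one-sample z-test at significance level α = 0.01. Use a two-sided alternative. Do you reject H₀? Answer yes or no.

SE = σ/√n = 7/√38 = 1.1355
z = (x̄−μ₀)/SE = (25.05−27)/1.1355 = -1.7172
p-value (two-sided) = 0.08594
At α=0.01: p ≥ α → fail to reject H₀

reject H₀: no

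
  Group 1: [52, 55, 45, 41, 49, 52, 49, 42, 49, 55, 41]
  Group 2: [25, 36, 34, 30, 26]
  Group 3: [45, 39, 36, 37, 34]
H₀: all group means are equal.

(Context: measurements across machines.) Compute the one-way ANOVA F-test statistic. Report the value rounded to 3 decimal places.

test statistic = 24.260

Group means [48.18, 30.20, 38.20], grand mean 41.524
SSB = Σnᵢ(x̄ᵢ−x̄)² = 1184.002; SSW = ΣΣ(x−x̄ᵢ)² = 439.236
MSB = 1184.002/2 = 592.0009; MSW = 439.236/18 = 24.4020
F = MSB/MSW = 24.2603
df = (2, 18)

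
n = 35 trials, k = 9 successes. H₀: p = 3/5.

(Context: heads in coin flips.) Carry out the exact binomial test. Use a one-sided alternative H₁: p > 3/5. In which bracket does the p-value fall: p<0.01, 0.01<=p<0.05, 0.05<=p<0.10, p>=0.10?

Exact binomial: n=35, k=9, p₀=3/5=0.6000
P(X≥9) from Σ C(n,i)·p₀^i·(1−p₀)^(n−i)
p-value (one-sided, H₁ greater) = 0.99999
→ bracket: p>=0.10

p-value bracket: p>=0.10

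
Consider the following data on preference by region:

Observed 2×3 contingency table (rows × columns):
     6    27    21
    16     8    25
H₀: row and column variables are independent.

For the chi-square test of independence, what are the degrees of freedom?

degrees of freedom = 2

df = (r−1)(c−1) = (2−1)·(3−1) = 2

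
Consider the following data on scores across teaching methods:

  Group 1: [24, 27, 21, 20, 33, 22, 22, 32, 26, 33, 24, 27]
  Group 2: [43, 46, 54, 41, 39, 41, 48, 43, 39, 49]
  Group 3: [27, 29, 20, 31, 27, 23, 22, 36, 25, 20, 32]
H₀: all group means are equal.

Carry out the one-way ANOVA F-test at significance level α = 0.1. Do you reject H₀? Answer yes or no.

reject H₀: yes

Group means [25.92, 44.30, 26.55], grand mean 31.697
SSB = Σnᵢ(x̄ᵢ−x̄)² = 2281.226; SSW = ΣΣ(x−x̄ᵢ)² = 717.744
MSB = 2281.226/2 = 1140.6129; MSW = 717.744/30 = 23.9248
F = MSB/MSW = 47.6749
df = (2, 30)
p-value (upper-tail) = 0.00000
At α=0.1: p < α → reject H₀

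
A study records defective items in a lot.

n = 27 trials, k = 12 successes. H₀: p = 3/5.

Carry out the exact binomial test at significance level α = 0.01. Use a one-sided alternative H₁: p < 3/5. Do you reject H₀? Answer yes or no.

reject H₀: no

Exact binomial: n=27, k=12, p₀=3/5=0.6000
P(X≤12) from Σ C(n,i)·p₀^i·(1−p₀)^(n−i)
p-value (one-sided, H₁ less) = 0.07433
At α=0.01: p ≥ α → fail to reject H₀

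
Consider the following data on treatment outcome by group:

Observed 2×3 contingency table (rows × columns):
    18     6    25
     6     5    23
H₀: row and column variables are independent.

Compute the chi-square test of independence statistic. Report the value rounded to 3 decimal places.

Row totals [49, 34], col totals [24, 11, 48], n=83
χ² = (18−14.17)²/14.17 + (6−6.49)²/6.49 + (25−28.34)²/28.34 + (6−9.83)²/9.83 + (5−4.51)²/4.51 + (23−19.66)²/19.66 = 3.5803
df = 2

test statistic = 3.580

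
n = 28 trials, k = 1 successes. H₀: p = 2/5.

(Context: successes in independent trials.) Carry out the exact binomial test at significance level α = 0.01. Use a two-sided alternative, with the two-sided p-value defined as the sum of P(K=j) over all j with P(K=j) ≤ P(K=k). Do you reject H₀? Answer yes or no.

Exact binomial: n=28, k=1, p₀=2/5=0.4000
P(X=j) = C(n,j)·p₀^j·(1−p₀)^(n−j); p = Σ P(X=j) over j with P(X=j) ≤ P(X=1)
p-value (two-sided) = 0.00002
At α=0.01: p < α → reject H₀

reject H₀: yes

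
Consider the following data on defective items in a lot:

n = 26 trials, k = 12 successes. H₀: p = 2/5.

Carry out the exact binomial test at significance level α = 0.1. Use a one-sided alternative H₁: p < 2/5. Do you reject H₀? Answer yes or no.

reject H₀: no

Exact binomial: n=26, k=12, p₀=2/5=0.4000
P(X≤12) from Σ C(n,i)·p₀^i·(1−p₀)^(n−i)
p-value (one-sided, H₁ less) = 0.80065
At α=0.1: p ≥ α → fail to reject H₀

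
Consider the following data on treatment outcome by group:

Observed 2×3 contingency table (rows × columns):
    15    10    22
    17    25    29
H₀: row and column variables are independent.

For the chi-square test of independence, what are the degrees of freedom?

df = (r−1)(c−1) = (2−1)·(3−1) = 2

degrees of freedom = 2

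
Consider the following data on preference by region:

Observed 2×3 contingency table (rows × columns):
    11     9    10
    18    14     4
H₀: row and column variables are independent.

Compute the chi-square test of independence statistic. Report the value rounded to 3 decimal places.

test statistic = 4.843

Row totals [30, 36], col totals [29, 23, 14], n=66
χ² = (11−13.18)²/13.18 + (9−10.45)²/10.45 + (10−6.36)²/6.36 + (18−15.82)²/15.82 + (14−12.55)²/12.55 + (4−7.64)²/7.64 = 4.8426
df = 2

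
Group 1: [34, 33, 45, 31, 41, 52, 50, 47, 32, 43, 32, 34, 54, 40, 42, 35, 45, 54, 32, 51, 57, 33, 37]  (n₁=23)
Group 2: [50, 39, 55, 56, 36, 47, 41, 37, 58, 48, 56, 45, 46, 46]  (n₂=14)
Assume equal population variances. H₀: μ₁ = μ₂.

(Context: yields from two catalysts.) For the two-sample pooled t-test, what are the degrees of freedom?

df = n₁ + n₂ − 2 = 23 + 14 − 2 = 35

degrees of freedom = 35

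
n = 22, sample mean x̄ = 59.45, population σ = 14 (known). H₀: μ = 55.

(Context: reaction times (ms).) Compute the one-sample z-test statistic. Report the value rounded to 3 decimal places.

test statistic = 1.491

SE = σ/√n = 14/√22 = 2.9848
z = (x̄−μ₀)/SE = (59.45−55)/2.9848 = 1.4909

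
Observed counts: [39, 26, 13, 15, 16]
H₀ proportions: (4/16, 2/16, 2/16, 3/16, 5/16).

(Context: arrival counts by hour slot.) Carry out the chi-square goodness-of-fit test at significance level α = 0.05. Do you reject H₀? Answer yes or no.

reject H₀: yes

n = 109; E_i = n·p_i = [27.25, 13.62, 13.62, 20.44, 34.06]
χ² = (39−27.25)²/27.25 + (26−13.62)²/13.62 + (13−13.62)²/13.62 + (15−20.44)²/20.44 + (16−34.06)²/34.06 = 27.3596
df = 4
p-value (upper-tail) = 0.00002
At α=0.05: p < α → reject H₀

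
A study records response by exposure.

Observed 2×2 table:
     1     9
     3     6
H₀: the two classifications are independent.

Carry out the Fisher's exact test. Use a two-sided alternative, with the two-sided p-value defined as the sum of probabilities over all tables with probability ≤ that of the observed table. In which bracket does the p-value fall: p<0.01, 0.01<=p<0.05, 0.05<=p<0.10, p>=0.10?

p-value bracket: p>=0.10

Margins: r₁=10, r₂=9, c₁=4, c₂=15, n=19
p_obs = C(10,1)·C(9,3)/C(19,4); sum pmf over tables with pmf ≤ p_obs
p-value (two-sided) = 0.30341
→ bracket: p>=0.10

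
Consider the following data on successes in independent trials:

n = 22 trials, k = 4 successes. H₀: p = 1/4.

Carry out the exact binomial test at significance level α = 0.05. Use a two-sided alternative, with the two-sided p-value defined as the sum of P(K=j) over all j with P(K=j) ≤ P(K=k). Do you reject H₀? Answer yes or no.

Exact binomial: n=22, k=4, p₀=1/4=0.2500
P(X=j) = C(n,j)·p₀^j·(1−p₀)^(n−j); p = Σ P(X=j) over j with P(X=j) ≤ P(X=4)
p-value (two-sided) = 0.62412
At α=0.05: p ≥ α → fail to reject H₀

reject H₀: no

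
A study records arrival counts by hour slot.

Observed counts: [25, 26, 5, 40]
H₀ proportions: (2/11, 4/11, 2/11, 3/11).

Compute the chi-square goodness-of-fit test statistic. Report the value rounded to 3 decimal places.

test statistic = 21.715

n = 96; E_i = n·p_i = [17.45, 34.91, 17.45, 26.18]
χ² = (25−17.45)²/17.45 + (26−34.91)²/34.91 + (5−17.45)²/17.45 + (40−26.18)²/26.18 = 21.7153
df = 3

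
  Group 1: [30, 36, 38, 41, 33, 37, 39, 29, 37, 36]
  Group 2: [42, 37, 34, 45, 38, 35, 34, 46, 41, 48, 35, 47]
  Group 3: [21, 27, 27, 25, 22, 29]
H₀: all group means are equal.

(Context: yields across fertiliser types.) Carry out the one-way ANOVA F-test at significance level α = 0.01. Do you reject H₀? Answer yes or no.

reject H₀: yes

Group means [35.60, 40.17, 25.17], grand mean 35.321
SSB = Σnᵢ(x̄ᵢ−x̄)² = 901.207; SSW = ΣΣ(x−x̄ᵢ)² = 494.900
MSB = 901.207/2 = 450.6036; MSW = 494.900/25 = 19.7960
F = MSB/MSW = 22.7624
df = (2, 25)
p-value (upper-tail) = 0.00000
At α=0.01: p < α → reject H₀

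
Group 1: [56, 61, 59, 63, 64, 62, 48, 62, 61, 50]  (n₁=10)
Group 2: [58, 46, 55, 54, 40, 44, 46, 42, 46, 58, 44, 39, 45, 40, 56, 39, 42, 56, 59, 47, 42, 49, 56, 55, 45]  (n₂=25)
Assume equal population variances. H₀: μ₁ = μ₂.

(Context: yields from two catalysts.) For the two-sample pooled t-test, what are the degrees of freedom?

df = n₁ + n₂ − 2 = 10 + 25 − 2 = 33

degrees of freedom = 33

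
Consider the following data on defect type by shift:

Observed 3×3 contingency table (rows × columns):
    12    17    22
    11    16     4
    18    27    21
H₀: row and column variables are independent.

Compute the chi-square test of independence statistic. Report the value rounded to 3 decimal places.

Row totals [51, 31, 66], col totals [41, 60, 47], n=148
χ² = (12−14.13)²/14.13 + (17−20.68)²/20.68 + (22−16.20)²/16.20 + (11−8.59)²/8.59 + (16−12.57)²/12.57 + (4−9.84)²/9.84 + (18−18.28)²/18.28 + (27−26.76)²/26.76 + (21−20.96)²/20.96 = 8.1456
df = 4

test statistic = 8.146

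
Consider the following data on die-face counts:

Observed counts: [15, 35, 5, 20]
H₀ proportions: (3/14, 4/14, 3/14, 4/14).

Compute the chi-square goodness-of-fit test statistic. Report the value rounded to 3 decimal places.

test statistic = 16.389

n = 75; E_i = n·p_i = [16.07, 21.43, 16.07, 21.43]
χ² = (15−16.07)²/16.07 + (35−21.43)²/21.43 + (5−16.07)²/16.07 + (20−21.43)²/21.43 = 16.3889
df = 3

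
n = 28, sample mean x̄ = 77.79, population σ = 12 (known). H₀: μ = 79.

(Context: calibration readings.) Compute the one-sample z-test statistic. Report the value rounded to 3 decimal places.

test statistic = -0.534

SE = σ/√n = 12/√28 = 2.2678
z = (x̄−μ₀)/SE = (77.79−79)/2.2678 = -0.5336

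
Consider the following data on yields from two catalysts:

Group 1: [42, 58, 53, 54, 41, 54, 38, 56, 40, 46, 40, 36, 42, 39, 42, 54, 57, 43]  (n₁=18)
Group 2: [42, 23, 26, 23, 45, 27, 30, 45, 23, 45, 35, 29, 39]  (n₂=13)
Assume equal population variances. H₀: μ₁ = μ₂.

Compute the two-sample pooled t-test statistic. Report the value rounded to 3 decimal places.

x̄₁=46.389, s₁=7.555, n₁=18
x̄₂=33.231, s₂=8.955, n₂=13
s_p² = [17·7.555² + 12·8.955²]/29 = 66.6409
SE = √(s_p²·(1/18+1/13)) = 2.9713
t = (46.389−33.231)/2.9713 = 4.4284
df = 29

test statistic = 4.428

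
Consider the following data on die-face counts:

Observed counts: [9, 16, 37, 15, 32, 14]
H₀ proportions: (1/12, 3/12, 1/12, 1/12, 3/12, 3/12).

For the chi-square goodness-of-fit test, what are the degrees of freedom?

df = k − 1 = 6 − 1 = 5

degrees of freedom = 5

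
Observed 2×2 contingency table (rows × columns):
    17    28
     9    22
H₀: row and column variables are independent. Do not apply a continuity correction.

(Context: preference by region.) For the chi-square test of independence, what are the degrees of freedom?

degrees of freedom = 1

df = (r−1)(c−1) = (2−1)·(2−1) = 1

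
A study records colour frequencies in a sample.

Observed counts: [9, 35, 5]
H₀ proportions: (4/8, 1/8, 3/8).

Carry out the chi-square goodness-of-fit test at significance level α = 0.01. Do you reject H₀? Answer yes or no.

reject H₀: yes

n = 49; E_i = n·p_i = [24.50, 6.12, 18.38]
χ² = (9−24.50)²/24.50 + (35−6.12)²/6.12 + (5−18.38)²/18.38 = 155.6667
df = 2
p-value (upper-tail) = 0.00000
At α=0.01: p < α → reject H₀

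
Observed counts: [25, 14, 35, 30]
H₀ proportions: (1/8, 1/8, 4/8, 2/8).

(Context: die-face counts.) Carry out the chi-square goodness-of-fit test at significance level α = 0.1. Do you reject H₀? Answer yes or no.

reject H₀: yes

n = 104; E_i = n·p_i = [13.00, 13.00, 52.00, 26.00]
χ² = (25−13.00)²/13.00 + (14−13.00)²/13.00 + (35−52.00)²/52.00 + (30−26.00)²/26.00 = 17.3269
df = 3
p-value (upper-tail) = 0.00061
At α=0.1: p < α → reject H₀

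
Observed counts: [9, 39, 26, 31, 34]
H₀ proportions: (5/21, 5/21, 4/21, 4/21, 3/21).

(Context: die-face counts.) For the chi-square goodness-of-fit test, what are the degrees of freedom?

df = k − 1 = 5 − 1 = 4

degrees of freedom = 4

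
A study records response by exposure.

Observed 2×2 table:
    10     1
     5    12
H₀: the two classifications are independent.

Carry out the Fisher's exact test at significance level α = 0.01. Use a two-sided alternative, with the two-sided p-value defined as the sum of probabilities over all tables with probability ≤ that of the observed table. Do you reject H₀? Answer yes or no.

reject H₀: yes

Margins: r₁=11, r₂=17, c₁=15, c₂=13, n=28
p_obs = C(11,10)·C(17,5)/C(28,15); sum pmf over tables with pmf ≤ p_obs
p-value (two-sided) = 0.00208
At α=0.01: p < α → reject H₀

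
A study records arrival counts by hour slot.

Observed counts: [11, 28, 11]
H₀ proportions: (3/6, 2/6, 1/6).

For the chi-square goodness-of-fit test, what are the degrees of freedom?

degrees of freedom = 2

df = k − 1 = 3 − 1 = 2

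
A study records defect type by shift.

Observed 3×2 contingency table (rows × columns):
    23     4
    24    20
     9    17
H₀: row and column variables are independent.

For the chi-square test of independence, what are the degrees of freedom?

df = (r−1)(c−1) = (3−1)·(2−1) = 2

degrees of freedom = 2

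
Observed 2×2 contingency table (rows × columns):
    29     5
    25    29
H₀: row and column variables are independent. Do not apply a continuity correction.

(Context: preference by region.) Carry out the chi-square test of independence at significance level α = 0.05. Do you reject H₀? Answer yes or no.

reject H₀: yes

Row totals [34, 54], col totals [54, 34], n=88
χ² = (29−20.86)²/20.86 + (5−13.14)²/13.14 + (25−33.14)²/33.14 + (29−20.86)²/20.86 = 13.3833
df = 1
p-value (upper-tail) = 0.00025
At α=0.05: p < α → reject H₀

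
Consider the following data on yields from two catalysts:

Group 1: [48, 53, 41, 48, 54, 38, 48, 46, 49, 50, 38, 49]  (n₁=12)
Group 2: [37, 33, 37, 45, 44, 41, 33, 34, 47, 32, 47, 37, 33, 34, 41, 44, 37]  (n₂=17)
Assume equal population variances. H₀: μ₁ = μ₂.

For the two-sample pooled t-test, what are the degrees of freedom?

degrees of freedom = 27

df = n₁ + n₂ − 2 = 12 + 17 − 2 = 27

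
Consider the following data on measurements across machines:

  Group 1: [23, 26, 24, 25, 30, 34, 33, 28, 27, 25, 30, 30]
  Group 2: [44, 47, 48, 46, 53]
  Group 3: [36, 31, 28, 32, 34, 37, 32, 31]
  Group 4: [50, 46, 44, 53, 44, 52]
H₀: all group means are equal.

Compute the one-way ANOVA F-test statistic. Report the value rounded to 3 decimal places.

test statistic = 67.874

Group means [27.92, 47.60, 32.62, 48.17], grand mean 36.226
SSB = Σnᵢ(x̄ᵢ−x̄)² = 2434.594; SSW = ΣΣ(x−x̄ᵢ)² = 322.825
MSB = 2434.594/3 = 811.5315; MSW = 322.825/27 = 11.9565
F = MSB/MSW = 67.8738
df = (3, 27)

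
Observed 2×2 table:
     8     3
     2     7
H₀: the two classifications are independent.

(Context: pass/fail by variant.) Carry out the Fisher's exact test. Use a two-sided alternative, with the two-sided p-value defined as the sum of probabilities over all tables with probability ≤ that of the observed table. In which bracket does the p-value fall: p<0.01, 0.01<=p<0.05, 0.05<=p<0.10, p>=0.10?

p-value bracket: 0.05<=p<0.10

Margins: r₁=11, r₂=9, c₁=10, c₂=10, n=20
p_obs = C(11,8)·C(9,2)/C(20,10); sum pmf over tables with pmf ≤ p_obs
p-value (two-sided) = 0.06978
→ bracket: 0.05<=p<0.10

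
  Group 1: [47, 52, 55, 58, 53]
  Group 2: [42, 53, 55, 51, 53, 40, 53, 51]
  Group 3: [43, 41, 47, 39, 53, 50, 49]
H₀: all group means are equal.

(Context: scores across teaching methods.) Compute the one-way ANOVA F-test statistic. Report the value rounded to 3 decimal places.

Group means [53.00, 49.75, 46.00], grand mean 49.250
SSB = Σnᵢ(x̄ᵢ−x̄)² = 146.250; SSW = ΣΣ(x−x̄ᵢ)² = 441.500
MSB = 146.250/2 = 73.1250; MSW = 441.500/17 = 25.9706
F = MSB/MSW = 2.8157
df = (2, 17)

test statistic = 2.816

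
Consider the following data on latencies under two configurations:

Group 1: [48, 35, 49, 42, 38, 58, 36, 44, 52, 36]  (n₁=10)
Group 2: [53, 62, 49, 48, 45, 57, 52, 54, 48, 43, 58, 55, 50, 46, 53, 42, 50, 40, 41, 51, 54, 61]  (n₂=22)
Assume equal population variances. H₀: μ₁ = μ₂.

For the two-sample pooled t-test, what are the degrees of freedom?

df = n₁ + n₂ − 2 = 10 + 22 − 2 = 30

degrees of freedom = 30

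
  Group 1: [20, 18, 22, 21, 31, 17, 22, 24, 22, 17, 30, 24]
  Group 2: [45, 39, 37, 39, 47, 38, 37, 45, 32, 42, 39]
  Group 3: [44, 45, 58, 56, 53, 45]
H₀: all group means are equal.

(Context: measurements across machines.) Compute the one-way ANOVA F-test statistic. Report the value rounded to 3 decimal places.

test statistic = 76.342

Group means [22.33, 40.00, 50.17], grand mean 34.793
SSB = Σnᵢ(x̄ᵢ−x̄)² = 3579.259; SSW = ΣΣ(x−x̄ᵢ)² = 609.500
MSB = 3579.259/2 = 1789.6293; MSW = 609.500/26 = 23.4423
F = MSB/MSW = 76.3419
df = (2, 26)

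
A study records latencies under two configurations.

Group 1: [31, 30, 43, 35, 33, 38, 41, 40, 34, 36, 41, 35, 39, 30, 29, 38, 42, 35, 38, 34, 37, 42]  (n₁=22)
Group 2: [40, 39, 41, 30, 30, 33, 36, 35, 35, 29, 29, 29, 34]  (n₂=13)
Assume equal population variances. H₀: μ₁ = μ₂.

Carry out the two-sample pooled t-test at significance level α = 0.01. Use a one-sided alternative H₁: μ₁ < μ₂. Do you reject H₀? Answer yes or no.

reject H₀: no

x̄₁=36.409, s₁=4.205, n₁=22
x̄₂=33.846, s₂=4.318, n₂=13
s_p² = [21·4.205² + 12·4.318²]/33 = 18.0306
SE = √(s_p²·(1/22+1/13)) = 1.4854
t = (36.409−33.846)/1.4854 = 1.7254
df = 33
p-value (one-sided, H₁ less) = 0.95309
At α=0.01: p ≥ α → fail to reject H₀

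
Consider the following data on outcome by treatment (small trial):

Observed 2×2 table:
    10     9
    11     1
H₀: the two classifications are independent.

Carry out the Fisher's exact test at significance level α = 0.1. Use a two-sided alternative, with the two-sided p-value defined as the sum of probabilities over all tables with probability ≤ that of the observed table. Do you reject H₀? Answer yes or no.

reject H₀: yes

Margins: r₁=19, r₂=12, c₁=21, c₂=10, n=31
p_obs = C(19,10)·C(12,11)/C(31,21); sum pmf over tables with pmf ≤ p_obs
p-value (two-sided) = 0.04638
At α=0.1: p < α → reject H₀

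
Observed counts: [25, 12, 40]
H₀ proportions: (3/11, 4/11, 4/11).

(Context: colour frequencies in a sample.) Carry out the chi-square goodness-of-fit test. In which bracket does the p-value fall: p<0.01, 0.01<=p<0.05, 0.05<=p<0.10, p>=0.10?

p-value bracket: p<0.01

n = 77; E_i = n·p_i = [21.00, 28.00, 28.00]
χ² = (25−21.00)²/21.00 + (12−28.00)²/28.00 + (40−28.00)²/28.00 = 15.0476
df = 2
p-value (upper-tail) = 0.00054
→ bracket: p<0.01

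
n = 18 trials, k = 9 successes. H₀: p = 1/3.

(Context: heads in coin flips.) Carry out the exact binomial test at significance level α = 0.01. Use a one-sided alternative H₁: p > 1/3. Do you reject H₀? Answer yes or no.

Exact binomial: n=18, k=9, p₀=1/3=0.3333
P(X≥9) from Σ C(n,i)·p₀^i·(1−p₀)^(n−i)
p-value (one-sided, H₁ greater) = 0.10760
At α=0.01: p ≥ α → fail to reject H₀

reject H₀: no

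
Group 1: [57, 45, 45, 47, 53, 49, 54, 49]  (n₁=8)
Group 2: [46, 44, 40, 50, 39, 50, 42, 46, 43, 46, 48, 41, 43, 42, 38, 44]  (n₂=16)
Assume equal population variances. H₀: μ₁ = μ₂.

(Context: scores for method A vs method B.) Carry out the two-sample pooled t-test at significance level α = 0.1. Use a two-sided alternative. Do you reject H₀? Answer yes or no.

x̄₁=49.875, s₁=4.390, n₁=8
x̄₂=43.875, s₂=3.612, n₂=16
s_p² = [7·4.390² + 15·3.612²]/22 = 15.0284
SE = √(s_p²·(1/8+1/16)) = 1.6786
t = (49.875−43.875)/1.6786 = 3.5743
df = 22
p-value (two-sided) = 0.00169
At α=0.1: p < α → reject H₀

reject H₀: yes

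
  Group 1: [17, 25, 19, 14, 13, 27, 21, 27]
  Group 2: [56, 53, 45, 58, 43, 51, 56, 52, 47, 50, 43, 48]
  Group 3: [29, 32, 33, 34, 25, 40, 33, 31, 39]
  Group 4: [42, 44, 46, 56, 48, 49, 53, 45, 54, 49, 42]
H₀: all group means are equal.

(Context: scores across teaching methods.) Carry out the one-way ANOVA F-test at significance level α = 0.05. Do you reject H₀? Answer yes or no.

Group means [20.38, 50.17, 32.89, 48.00], grand mean 39.725
SSB = Σnᵢ(x̄ᵢ−x̄)² = 5477.544; SSW = ΣΣ(x−x̄ᵢ)² = 902.431
MSB = 5477.544/3 = 1825.8481; MSW = 902.431/36 = 25.0675
F = MSB/MSW = 72.8372
df = (3, 36)
p-value (upper-tail) = 0.00000
At α=0.05: p < α → reject H₀

reject H₀: yes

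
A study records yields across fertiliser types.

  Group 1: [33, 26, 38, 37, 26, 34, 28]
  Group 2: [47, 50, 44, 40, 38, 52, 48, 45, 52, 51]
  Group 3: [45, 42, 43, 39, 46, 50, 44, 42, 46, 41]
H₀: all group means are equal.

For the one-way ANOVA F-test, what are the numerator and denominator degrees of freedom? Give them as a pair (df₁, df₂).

degrees of freedom = [2, 24]

k = 3 groups, N = 27 total
df = (k−1, N−k) = (3−1, 27−3) = (2, 24)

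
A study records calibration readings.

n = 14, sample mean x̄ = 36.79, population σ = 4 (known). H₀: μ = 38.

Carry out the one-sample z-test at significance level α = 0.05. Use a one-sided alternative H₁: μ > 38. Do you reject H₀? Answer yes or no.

reject H₀: no

SE = σ/√n = 4/√14 = 1.0690
z = (x̄−μ₀)/SE = (36.79−38)/1.0690 = -1.1319
p-value (one-sided, H₁ greater) = 0.87115
At α=0.05: p ≥ α → fail to reject H₀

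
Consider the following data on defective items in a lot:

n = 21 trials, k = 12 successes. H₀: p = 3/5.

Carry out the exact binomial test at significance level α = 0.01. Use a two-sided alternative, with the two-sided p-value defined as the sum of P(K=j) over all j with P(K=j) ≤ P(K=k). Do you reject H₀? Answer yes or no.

reject H₀: no

Exact binomial: n=21, k=12, p₀=3/5=0.6000
P(X=j) = C(n,j)·p₀^j·(1−p₀)^(n−j); p = Σ P(X=j) over j with P(X=j) ≤ P(X=12)
p-value (two-sided) = 0.82582
At α=0.01: p ≥ α → fail to reject H₀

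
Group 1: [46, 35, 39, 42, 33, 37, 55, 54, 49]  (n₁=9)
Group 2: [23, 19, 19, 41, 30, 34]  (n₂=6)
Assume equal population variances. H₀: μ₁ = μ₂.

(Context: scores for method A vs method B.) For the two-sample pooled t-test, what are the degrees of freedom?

degrees of freedom = 13

df = n₁ + n₂ − 2 = 9 + 6 − 2 = 13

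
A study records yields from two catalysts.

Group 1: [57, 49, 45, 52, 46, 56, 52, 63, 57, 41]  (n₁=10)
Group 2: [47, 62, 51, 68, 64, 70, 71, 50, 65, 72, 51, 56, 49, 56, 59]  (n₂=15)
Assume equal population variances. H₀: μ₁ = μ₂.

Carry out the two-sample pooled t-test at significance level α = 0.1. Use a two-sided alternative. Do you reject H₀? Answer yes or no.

reject H₀: yes

x̄₁=51.800, s₁=6.680, n₁=10
x̄₂=59.400, s₂=8.675, n₂=15
s_p² = [9·6.680² + 14·8.675²]/23 = 63.2696
SE = √(s_p²·(1/10+1/15)) = 3.2473
t = (51.800−59.400)/3.2473 = -2.3404
df = 23
p-value (two-sided) = 0.02830
At α=0.1: p < α → reject H₀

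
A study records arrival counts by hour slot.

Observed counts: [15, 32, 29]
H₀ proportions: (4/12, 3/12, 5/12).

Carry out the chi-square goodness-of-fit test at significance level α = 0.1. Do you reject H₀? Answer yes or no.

n = 76; E_i = n·p_i = [25.33, 19.00, 31.67]
χ² = (15−25.33)²/25.33 + (32−19.00)²/19.00 + (29−31.67)²/31.67 = 13.3342
df = 2
p-value (upper-tail) = 0.00127
At α=0.1: p < α → reject H₀

reject H₀: yes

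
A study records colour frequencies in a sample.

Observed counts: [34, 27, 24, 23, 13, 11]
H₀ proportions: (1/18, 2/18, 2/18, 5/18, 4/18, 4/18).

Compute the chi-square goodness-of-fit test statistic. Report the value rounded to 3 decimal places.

n = 132; E_i = n·p_i = [7.33, 14.67, 14.67, 36.67, 29.33, 29.33]
χ² = (34−7.33)²/7.33 + (27−14.67)²/14.67 + (24−14.67)²/14.67 + (23−36.67)²/36.67 + (13−29.33)²/29.33 + (11−29.33)²/29.33 = 138.9273
df = 5

test statistic = 138.927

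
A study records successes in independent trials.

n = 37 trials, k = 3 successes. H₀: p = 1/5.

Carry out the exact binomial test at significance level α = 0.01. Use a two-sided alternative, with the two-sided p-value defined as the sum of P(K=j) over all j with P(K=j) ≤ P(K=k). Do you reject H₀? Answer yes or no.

reject H₀: no

Exact binomial: n=37, k=3, p₀=1/5=0.2000
P(X=j) = C(n,j)·p₀^j·(1−p₀)^(n−j); p = Σ P(X=j) over j with P(X=j) ≤ P(X=3)
p-value (two-sided) = 0.09671
At α=0.01: p ≥ α → fail to reject H₀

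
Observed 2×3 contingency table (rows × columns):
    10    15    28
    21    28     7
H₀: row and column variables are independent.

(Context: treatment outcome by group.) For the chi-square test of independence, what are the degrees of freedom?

df = (r−1)(c−1) = (2−1)·(3−1) = 2

degrees of freedom = 2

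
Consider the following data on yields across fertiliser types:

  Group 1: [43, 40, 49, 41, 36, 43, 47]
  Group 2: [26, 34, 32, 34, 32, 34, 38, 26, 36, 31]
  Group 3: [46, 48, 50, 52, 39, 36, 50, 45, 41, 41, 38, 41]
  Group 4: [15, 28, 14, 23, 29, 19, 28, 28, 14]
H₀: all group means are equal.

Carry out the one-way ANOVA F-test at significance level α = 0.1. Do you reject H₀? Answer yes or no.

Group means [42.71, 32.30, 43.92, 22.00], grand mean 35.447
SSB = Σnᵢ(x̄ᵢ−x̄)² = 2956.949; SSW = ΣΣ(x−x̄ᵢ)² = 902.445
MSB = 2956.949/3 = 985.6498; MSW = 902.445/34 = 26.5425
F = MSB/MSW = 37.1348
df = (3, 34)
p-value (upper-tail) = 0.00000
At α=0.1: p < α → reject H₀

reject H₀: yes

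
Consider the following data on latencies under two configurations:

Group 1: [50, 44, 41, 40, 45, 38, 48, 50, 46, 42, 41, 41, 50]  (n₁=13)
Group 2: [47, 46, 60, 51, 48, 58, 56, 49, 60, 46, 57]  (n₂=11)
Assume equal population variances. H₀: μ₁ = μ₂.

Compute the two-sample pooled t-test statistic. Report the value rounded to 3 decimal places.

x̄₁=44.308, s₁=4.191, n₁=13
x̄₂=52.545, s₂=5.698, n₂=11
s_p² = [12·4.191² + 10·5.698²]/22 = 24.3408
SE = √(s_p²·(1/13+1/11)) = 2.0212
t = (44.308−52.545)/2.0212 = -4.0757
df = 22

test statistic = -4.076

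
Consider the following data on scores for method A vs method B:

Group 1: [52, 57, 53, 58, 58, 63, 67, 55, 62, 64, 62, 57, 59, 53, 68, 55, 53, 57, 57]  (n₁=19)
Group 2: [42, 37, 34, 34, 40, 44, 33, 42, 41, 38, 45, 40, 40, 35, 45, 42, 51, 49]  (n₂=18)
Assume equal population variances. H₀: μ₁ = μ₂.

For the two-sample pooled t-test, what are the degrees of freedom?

df = n₁ + n₂ − 2 = 19 + 18 − 2 = 35

degrees of freedom = 35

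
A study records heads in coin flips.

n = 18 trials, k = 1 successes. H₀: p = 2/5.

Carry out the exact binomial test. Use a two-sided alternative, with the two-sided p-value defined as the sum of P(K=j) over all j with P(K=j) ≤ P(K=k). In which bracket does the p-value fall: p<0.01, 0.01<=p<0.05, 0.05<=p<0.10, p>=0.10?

Exact binomial: n=18, k=1, p₀=2/5=0.4000
P(X=j) = C(n,j)·p₀^j·(1−p₀)^(n−j); p = Σ P(X=j) over j with P(X=j) ≤ P(X=1)
p-value (two-sided) = 0.00260
→ bracket: p<0.01

p-value bracket: p<0.01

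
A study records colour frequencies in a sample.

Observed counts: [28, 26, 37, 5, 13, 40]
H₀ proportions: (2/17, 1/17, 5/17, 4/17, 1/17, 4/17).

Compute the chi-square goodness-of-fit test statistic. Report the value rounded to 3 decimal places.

test statistic = 69.724

n = 149; E_i = n·p_i = [17.53, 8.76, 43.82, 35.06, 8.76, 35.06]
χ² = (28−17.53)²/17.53 + (26−8.76)²/8.76 + (37−43.82)²/43.82 + (5−35.06)²/35.06 + (13−8.76)²/8.76 + (40−35.06)²/35.06 = 69.7238
df = 5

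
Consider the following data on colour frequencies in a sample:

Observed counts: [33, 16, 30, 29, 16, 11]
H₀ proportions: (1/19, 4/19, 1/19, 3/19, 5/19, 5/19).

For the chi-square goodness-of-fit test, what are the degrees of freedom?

df = k − 1 = 6 − 1 = 5

degrees of freedom = 5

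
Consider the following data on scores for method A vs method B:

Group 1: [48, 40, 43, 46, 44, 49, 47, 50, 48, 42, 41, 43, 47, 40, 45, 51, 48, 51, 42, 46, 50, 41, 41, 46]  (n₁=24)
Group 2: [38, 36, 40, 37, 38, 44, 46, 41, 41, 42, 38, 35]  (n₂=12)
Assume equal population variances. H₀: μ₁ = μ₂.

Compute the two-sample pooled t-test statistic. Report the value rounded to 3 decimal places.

test statistic = 4.614

x̄₁=45.375, s₁=3.597, n₁=24
x̄₂=39.667, s₂=3.284, n₂=12
s_p² = [23·3.597² + 11·3.284²]/34 = 12.2439
SE = √(s_p²·(1/24+1/12)) = 1.2371
t = (45.375−39.667)/1.2371 = 4.6142
df = 34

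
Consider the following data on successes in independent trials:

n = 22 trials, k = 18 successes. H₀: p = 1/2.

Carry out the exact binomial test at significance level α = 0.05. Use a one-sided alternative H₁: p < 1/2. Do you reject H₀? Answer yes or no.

Exact binomial: n=22, k=18, p₀=1/2=0.5000
P(X≤18) from Σ C(n,i)·p₀^i·(1−p₀)^(n−i)
p-value (one-sided, H₁ less) = 0.99957
At α=0.05: p ≥ α → fail to reject H₀

reject H₀: no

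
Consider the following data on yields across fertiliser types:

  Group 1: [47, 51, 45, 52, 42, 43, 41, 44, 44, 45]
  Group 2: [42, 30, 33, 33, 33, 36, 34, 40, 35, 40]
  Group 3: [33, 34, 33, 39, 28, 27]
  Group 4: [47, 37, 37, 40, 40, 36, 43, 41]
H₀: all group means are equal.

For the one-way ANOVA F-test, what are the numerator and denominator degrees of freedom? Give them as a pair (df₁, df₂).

k = 4 groups, N = 34 total
df = (k−1, N−k) = (4−1, 34−4) = (3, 30)

degrees of freedom = [3, 30]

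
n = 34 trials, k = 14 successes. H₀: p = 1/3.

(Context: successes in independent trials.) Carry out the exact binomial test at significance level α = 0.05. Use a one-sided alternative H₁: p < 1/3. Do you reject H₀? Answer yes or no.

reject H₀: no

Exact binomial: n=34, k=14, p₀=1/3=0.3333
P(X≤14) from Σ C(n,i)·p₀^i·(1−p₀)^(n−i)
p-value (one-sided, H₁ less) = 0.87436
At α=0.05: p ≥ α → fail to reject H₀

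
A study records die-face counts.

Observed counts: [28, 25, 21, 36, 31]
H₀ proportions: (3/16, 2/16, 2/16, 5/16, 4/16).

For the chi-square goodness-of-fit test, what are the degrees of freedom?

df = k − 1 = 5 − 1 = 4

degrees of freedom = 4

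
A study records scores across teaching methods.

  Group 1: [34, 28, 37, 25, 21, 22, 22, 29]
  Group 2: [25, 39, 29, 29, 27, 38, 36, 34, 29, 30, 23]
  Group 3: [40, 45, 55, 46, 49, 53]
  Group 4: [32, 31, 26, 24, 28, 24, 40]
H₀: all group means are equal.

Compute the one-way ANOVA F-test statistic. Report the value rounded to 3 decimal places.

Group means [27.25, 30.82, 48.00, 29.29], grand mean 32.812
SSB = Σnᵢ(x̄ᵢ−x̄)² = 1762.310; SSW = ΣΣ(x−x̄ᵢ)² = 864.565
MSB = 1762.310/3 = 587.4367; MSW = 864.565/28 = 30.8773
F = MSB/MSW = 19.0249
df = (3, 28)

test statistic = 19.025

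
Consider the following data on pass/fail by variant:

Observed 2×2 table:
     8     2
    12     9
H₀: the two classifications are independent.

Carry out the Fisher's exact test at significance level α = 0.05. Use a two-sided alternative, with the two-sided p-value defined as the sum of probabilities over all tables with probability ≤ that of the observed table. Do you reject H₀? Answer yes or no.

reject H₀: no

Margins: r₁=10, r₂=21, c₁=20, c₂=11, n=31
p_obs = C(10,8)·C(21,12)/C(31,20); sum pmf over tables with pmf ≤ p_obs
p-value (two-sided) = 0.26172
At α=0.05: p ≥ α → fail to reject H₀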